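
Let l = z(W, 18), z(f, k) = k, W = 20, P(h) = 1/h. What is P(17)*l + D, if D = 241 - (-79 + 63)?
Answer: 4387/17 ≈ 258.06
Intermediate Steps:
D = 257 (D = 241 - 1*(-16) = 241 + 16 = 257)
l = 18
P(17)*l + D = 18/17 + 257 = 4387/17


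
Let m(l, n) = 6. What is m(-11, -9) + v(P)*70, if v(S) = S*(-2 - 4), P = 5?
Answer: -2094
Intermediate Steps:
v(S) = -6*S (v(S) = S*(-6) = -6*S)
m(-11, -9) + v(P)*70 = 6 - 6*5*70 = 6 - 30*70 = 6 - 2100 = -2094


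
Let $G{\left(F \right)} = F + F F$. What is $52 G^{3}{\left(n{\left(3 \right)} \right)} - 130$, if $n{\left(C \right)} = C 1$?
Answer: $89726$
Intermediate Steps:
$n{\left(C \right)} = C$
$G{\left(F \right)} = F + F^{2}$
$52 G^{3}{\left(n{\left(3 \right)} \right)} - 130 = 52 \left(3 \left(1 + 3\right)\right)^{3} - 130 = 52 \left(3 \cdot 4\right)^{3} - 130 = 52 \cdot 12^{3} - 130 = 52 \cdot 1728 - 130 = 89856 - 130 = 89726$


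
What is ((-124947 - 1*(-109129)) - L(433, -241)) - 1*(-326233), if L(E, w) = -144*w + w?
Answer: 275952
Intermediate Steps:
L(E, w) = -143*w
((-124947 - 1*(-109129)) - L(433, -241)) - 1*(-326233) = ((-124947 - 1*(-109129)) - (-143)*(-241)) - 1*(-326233) = ((-124947 + 109129) - 1*34463) + 326233 = (-15818 - 34463) + 326233 = -50281 + 326233 = 275952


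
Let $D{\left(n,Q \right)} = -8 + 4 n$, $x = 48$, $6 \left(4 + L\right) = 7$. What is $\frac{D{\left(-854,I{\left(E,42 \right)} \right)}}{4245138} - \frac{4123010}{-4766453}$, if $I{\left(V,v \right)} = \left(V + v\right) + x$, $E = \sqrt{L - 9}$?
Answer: $\frac{8743213045154}{10117125377757} \approx 0.8642$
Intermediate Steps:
$L = - \frac{17}{6}$ ($L = -4 + \frac{1}{6} \cdot 7 = -4 + \frac{7}{6} = - \frac{17}{6} \approx -2.8333$)
$E = \frac{i \sqrt{426}}{6}$ ($E = \sqrt{- \frac{17}{6} - 9} = \sqrt{- \frac{71}{6}} = \frac{i \sqrt{426}}{6} \approx 3.44 i$)
$I{\left(V,v \right)} = 48 + V + v$ ($I{\left(V,v \right)} = \left(V + v\right) + 48 = 48 + V + v$)
$\frac{D{\left(-854,I{\left(E,42 \right)} \right)}}{4245138} - \frac{4123010}{-4766453} = \frac{-8 + 4 \left(-854\right)}{4245138} - \frac{4123010}{-4766453} = \left(-8 - 3416\right) \frac{1}{4245138} - - \frac{4123010}{4766453} = \left(-3424\right) \frac{1}{4245138} + \frac{4123010}{4766453} = - \frac{1712}{2122569} + \frac{4123010}{4766453} = \frac{8743213045154}{10117125377757}$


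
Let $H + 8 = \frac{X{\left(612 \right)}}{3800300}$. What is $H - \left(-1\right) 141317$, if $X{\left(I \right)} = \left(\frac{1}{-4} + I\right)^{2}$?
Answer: $\frac{8592271471009}{60804800} \approx 1.4131 \cdot 10^{5}$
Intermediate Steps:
$X{\left(I \right)} = \left(- \frac{1}{4} + I\right)^{2}$
$H = - \frac{480450591}{60804800}$ ($H = -8 + \frac{\frac{1}{16} \left(-1 + 4 \cdot 612\right)^{2}}{3800300} = -8 + \frac{\left(-1 + 2448\right)^{2}}{16} \cdot \frac{1}{3800300} = -8 + \frac{2447^{2}}{16} \cdot \frac{1}{3800300} = -8 + \frac{1}{16} \cdot 5987809 \cdot \frac{1}{3800300} = -8 + \frac{5987809}{16} \cdot \frac{1}{3800300} = -8 + \frac{5987809}{60804800} = - \frac{480450591}{60804800} \approx -7.9015$)
$H - \left(-1\right) 141317 = - \frac{480450591}{60804800} - \left(-1\right) 141317 = - \frac{480450591}{60804800} - -141317 = - \frac{480450591}{60804800} + 141317 = \frac{8592271471009}{60804800}$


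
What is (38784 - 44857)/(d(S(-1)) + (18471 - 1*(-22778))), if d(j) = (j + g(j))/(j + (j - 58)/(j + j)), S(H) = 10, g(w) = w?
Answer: -115387/783781 ≈ -0.14722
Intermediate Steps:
d(j) = 2*j/(j + (-58 + j)/(2*j)) (d(j) = (j + j)/(j + (j - 58)/(j + j)) = (2*j)/(j + (-58 + j)/((2*j))) = (2*j)/(j + (-58 + j)*(1/(2*j))) = (2*j)/(j + (-58 + j)/(2*j)) = 2*j/(j + (-58 + j)/(2*j)))
(38784 - 44857)/(d(S(-1)) + (18471 - 1*(-22778))) = (38784 - 44857)/(4*10²/(-58 + 10 + 2*10²) + (18471 - 1*(-22778))) = -6073/(4*100/(-58 + 10 + 2*100) + (18471 + 22778)) = -6073/(4*100/(-58 + 10 + 200) + 41249) = -6073/(4*100/152 + 41249) = -6073/(4*100*(1/152) + 41249) = -6073/(50/19 + 41249) = -6073/783781/19 = -6073*19/783781 = -115387/783781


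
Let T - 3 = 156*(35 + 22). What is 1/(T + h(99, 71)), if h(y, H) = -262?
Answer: 1/8633 ≈ 0.00011583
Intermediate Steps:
T = 8895 (T = 3 + 156*(35 + 22) = 3 + 156*57 = 3 + 8892 = 8895)
1/(T + h(99, 71)) = 1/(8895 - 262) = 1/8633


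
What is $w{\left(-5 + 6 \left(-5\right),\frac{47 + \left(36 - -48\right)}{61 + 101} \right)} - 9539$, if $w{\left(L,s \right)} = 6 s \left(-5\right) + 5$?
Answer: $- \frac{258073}{27} \approx -9558.3$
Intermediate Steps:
$w{\left(L,s \right)} = 5 - 30 s$ ($w{\left(L,s \right)} = 6 \left(- 5 s\right) + 5 = - 30 s + 5 = 5 - 30 s$)
$w{\left(-5 + 6 \left(-5\right),\frac{47 + \left(36 - -48\right)}{61 + 101} \right)} - 9539 = \left(5 - 30 \frac{47 + \left(36 - -48\right)}{61 + 101}\right) - 9539 = \left(5 - 30 \frac{47 + \left(36 + 48\right)}{162}\right) - 9539 = \left(5 - 30 \left(47 + 84\right) \frac{1}{162}\right) - 9539 = \left(5 - 30 \cdot 131 \cdot \frac{1}{162}\right) - 9539 = \left(5 - \frac{655}{27}\right) - 9539 = - \frac{520}{27} - 9539 = - \frac{258073}{27}$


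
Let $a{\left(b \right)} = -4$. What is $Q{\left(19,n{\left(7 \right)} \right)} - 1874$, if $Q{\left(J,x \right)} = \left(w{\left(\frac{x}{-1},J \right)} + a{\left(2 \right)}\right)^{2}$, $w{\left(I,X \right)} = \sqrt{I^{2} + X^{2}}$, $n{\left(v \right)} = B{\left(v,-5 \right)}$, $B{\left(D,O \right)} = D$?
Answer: $-1874 + \left(4 - \sqrt{410}\right)^{2} \approx -1610.0$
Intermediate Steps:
$n{\left(v \right)} = v$
$Q{\left(J,x \right)} = \left(-4 + \sqrt{J^{2} + x^{2}}\right)^{2}$ ($Q{\left(J,x \right)} = \left(\sqrt{\left(\frac{x}{-1}\right)^{2} + J^{2}} - 4\right)^{2} = \left(\sqrt{\left(x \left(-1\right)\right)^{2} + J^{2}} - 4\right)^{2} = \left(\sqrt{\left(- x\right)^{2} + J^{2}} - 4\right)^{2} = \left(\sqrt{x^{2} + J^{2}} - 4\right)^{2} = \left(\sqrt{J^{2} + x^{2}} - 4\right)^{2} = \left(-4 + \sqrt{J^{2} + x^{2}}\right)^{2}$)
$Q{\left(19,n{\left(7 \right)} \right)} - 1874 = \left(-4 + \sqrt{19^{2} + 7^{2}}\right)^{2} - 1874 = \left(-4 + \sqrt{361 + 49}\right)^{2} - 1874 = \left(-4 + \sqrt{410}\right)^{2} - 1874 = -1874 + \left(-4 + \sqrt{410}\right)^{2}$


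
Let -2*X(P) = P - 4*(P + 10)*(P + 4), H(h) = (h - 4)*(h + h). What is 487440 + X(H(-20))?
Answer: 2357120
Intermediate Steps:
H(h) = 2*h*(-4 + h) (H(h) = (-4 + h)*(2*h) = 2*h*(-4 + h))
X(P) = -P/2 + 2*(4 + P)*(10 + P) (X(P) = -(P - 4*(P + 10)*(P + 4))/2 = -(P - 4*(10 + P)*(4 + P))/2 = -(P - 4*(4 + P)*(10 + P))/2 = -P/2 + 2*(4 + P)*(10 + P))
487440 + X(H(-20)) = 487440 + (80 + 2*(2*(-20)*(-4 - 20))² + 55*(2*(-20)*(-4 - 20))/2) = 487440 + (80 + 2*(2*(-20)*(-24))² + 55*(2*(-20)*(-24))/2) = 487440 + (80 + 2*960² + (55/2)*960) = 487440 + (80 + 2*921600 + 26400) = 487440 + (80 + 1843200 + 26400) = 487440 + 1869680 = 2357120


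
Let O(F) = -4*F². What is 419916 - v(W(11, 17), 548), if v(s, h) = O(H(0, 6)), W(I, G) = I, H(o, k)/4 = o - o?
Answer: 419916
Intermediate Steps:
H(o, k) = 0 (H(o, k) = 4*(o - o) = 4*0 = 0)
v(s, h) = 0 (v(s, h) = -4*0² = -4*0 = 0)
419916 - v(W(11, 17), 548) = 419916 - 1*0 = 419916 + 0 = 419916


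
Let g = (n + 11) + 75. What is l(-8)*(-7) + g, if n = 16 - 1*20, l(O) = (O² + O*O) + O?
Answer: -758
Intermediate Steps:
l(O) = O + 2*O² (l(O) = (O² + O²) + O = 2*O² + O = O + 2*O²)
n = -4 (n = 16 - 20 = -4)
g = 82 (g = (-4 + 11) + 75 = 7 + 75 = 82)
l(-8)*(-7) + g = -8*(1 + 2*(-8))*(-7) + 82 = -8*(1 - 16)*(-7) + 82 = -8*(-15)*(-7) + 82 = 120*(-7) + 82 = -840 + 82 = -758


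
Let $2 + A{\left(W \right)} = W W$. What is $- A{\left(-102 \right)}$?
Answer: $-10402$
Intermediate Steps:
$A{\left(W \right)} = -2 + W^{2}$ ($A{\left(W \right)} = -2 + W W = -2 + W^{2}$)
$- A{\left(-102 \right)} = - (-2 + \left(-102\right)^{2}) = - (-2 + 10404) = \left(-1\right) 10402 = -10402$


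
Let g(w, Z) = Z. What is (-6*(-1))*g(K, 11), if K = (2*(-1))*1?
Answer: 66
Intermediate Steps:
K = -2 (K = -2*1 = -2)
(-6*(-1))*g(K, 11) = -6*(-1)*11 = 6*11 = 66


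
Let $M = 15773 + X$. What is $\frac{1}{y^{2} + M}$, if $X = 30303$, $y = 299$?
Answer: $\frac{1}{135477} \approx 7.3813 \cdot 10^{-6}$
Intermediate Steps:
$M = 46076$ ($M = 15773 + 30303 = 46076$)
$\frac{1}{y^{2} + M} = \frac{1}{299^{2} + 46076} = \frac{1}{89401 + 46076} = \frac{1}{135477}$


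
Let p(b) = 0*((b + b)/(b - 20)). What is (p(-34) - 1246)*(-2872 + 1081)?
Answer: 2231586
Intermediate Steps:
p(b) = 0 (p(b) = 0*((2*b)/(-20 + b)) = 0*(2*b/(-20 + b)) = 0)
(p(-34) - 1246)*(-2872 + 1081) = (0 - 1246)*(-2872 + 1081) = -1246*(-1791) = 2231586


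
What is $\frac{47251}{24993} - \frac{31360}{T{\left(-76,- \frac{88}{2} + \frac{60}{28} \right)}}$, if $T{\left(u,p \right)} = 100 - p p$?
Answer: $\frac{14076721573}{674386119} \approx 20.873$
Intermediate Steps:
$T{\left(u,p \right)} = 100 - p^{2}$
$\frac{47251}{24993} - \frac{31360}{T{\left(-76,- \frac{88}{2} + \frac{60}{28} \right)}} = \frac{47251}{24993} - \frac{31360}{100 - \left(- \frac{88}{2} + \frac{60}{28}\right)^{2}} = 47251 \cdot \frac{1}{24993} - \frac{31360}{100 - \left(\left(-88\right) \frac{1}{2} + 60 \cdot \frac{1}{28}\right)^{2}} = \frac{47251}{24993} - \frac{31360}{100 - \left(-44 + \frac{15}{7}\right)^{2}} = \frac{47251}{24993} - \frac{31360}{100 - \left(- \frac{293}{7}\right)^{2}} = \frac{47251}{24993} - \frac{31360}{100 - \frac{85849}{49}} = \frac{47251}{24993} - \frac{31360}{- \frac{80949}{49}} = \frac{47251}{24993} - - \frac{1536640}{80949} = \frac{47251}{24993} + \frac{1536640}{80949} = \frac{14076721573}{674386119}$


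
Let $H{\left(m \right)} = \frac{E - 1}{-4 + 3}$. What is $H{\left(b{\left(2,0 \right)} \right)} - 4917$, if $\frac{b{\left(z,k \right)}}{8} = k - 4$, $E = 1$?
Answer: $-4917$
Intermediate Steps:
$b{\left(z,k \right)} = -32 + 8 k$ ($b{\left(z,k \right)} = 8 \left(k - 4\right) = 8 \left(-4 + k\right) = -32 + 8 k$)
$H{\left(m \right)} = 0$ ($H{\left(m \right)} = \frac{1 - 1}{-4 + 3} = \frac{0}{-1} = 0 \left(-1\right) = 0$)
$H{\left(b{\left(2,0 \right)} \right)} - 4917 = 0 - 4917 = -4917$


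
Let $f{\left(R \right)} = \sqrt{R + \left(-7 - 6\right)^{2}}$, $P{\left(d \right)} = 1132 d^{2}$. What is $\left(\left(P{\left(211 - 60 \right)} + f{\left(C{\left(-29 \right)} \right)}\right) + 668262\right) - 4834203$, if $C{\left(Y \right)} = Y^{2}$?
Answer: $21644791 + \sqrt{1010} \approx 2.1645 \cdot 10^{7}$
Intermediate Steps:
$f{\left(R \right)} = \sqrt{169 + R}$ ($f{\left(R \right)} = \sqrt{R + \left(-13\right)^{2}} = \sqrt{R + 169} = \sqrt{169 + R}$)
$\left(\left(P{\left(211 - 60 \right)} + f{\left(C{\left(-29 \right)} \right)}\right) + 668262\right) - 4834203 = \left(\left(1132 \left(211 - 60\right)^{2} + \sqrt{169 + \left(-29\right)^{2}}\right) + 668262\right) - 4834203 = \left(\left(1132 \cdot 151^{2} + \sqrt{169 + 841}\right) + 668262\right) - 4834203 = \left(\left(1132 \cdot 22801 + \sqrt{1010}\right) + 668262\right) - 4834203 = \left(\left(25810732 + \sqrt{1010}\right) + 668262\right) - 4834203 = \left(26478994 + \sqrt{1010}\right) - 4834203 = 21644791 + \sqrt{1010}$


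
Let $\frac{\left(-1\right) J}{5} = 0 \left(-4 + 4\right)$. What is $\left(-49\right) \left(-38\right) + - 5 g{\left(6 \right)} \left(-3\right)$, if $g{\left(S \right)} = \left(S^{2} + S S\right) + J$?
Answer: $2942$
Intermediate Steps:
$J = 0$ ($J = - 5 \cdot 0 \left(-4 + 4\right) = - 5 \cdot 0 \cdot 0 = \left(-5\right) 0 = 0$)
$g{\left(S \right)} = 2 S^{2}$ ($g{\left(S \right)} = \left(S^{2} + S S\right) + 0 = \left(S^{2} + S^{2}\right) + 0 = 2 S^{2} + 0 = 2 S^{2}$)
$\left(-49\right) \left(-38\right) + - 5 g{\left(6 \right)} \left(-3\right) = \left(-49\right) \left(-38\right) + - 5 \cdot 2 \cdot 6^{2} \left(-3\right) = 1862 + - 5 \cdot 2 \cdot 36 \left(-3\right) = 1862 + \left(-5\right) 72 \left(-3\right) = 1862 - -1080 = 1862 + 1080 = 2942$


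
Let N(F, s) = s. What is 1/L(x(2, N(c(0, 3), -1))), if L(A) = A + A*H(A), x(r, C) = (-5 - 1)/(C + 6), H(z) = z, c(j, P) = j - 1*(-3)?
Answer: 25/6 ≈ 4.1667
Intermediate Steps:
c(j, P) = 3 + j (c(j, P) = j + 3 = 3 + j)
x(r, C) = -6/(6 + C)
L(A) = A + A² (L(A) = A + A*A = A + A²)
1/L(x(2, N(c(0, 3), -1))) = 1/((-6/(6 - 1))*(1 - 6/(6 - 1))) = 1/((-6/5)*(1 - 6/5)) = 1/((-6*⅕)*(1 - 6*⅕)) = 1/(-6*(1 - 6/5)/5) = 1/(-6/5*(-⅕)) = 1/(6/25) = 25/6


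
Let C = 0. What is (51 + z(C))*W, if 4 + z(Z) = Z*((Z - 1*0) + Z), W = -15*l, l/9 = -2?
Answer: 12690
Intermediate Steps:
l = -18 (l = 9*(-2) = -18)
W = 270 (W = -15*(-18) = 270)
z(Z) = -4 + 2*Z² (z(Z) = -4 + Z*((Z - 1*0) + Z) = -4 + Z*((Z + 0) + Z) = -4 + Z*(Z + Z) = -4 + Z*(2*Z) = -4 + 2*Z²)
(51 + z(C))*W = (51 + (-4 + 2*0²))*270 = (51 + (-4 + 2*0))*270 = (51 + (-4 + 0))*270 = (51 - 4)*270 = 47*270 = 12690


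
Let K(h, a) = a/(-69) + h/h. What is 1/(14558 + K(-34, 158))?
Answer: 69/1004413 ≈ 6.8697e-5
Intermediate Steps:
K(h, a) = 1 - a/69 (K(h, a) = a*(-1/69) + 1 = -a/69 + 1 = 1 - a/69)
1/(14558 + K(-34, 158)) = 1/(14558 + (1 - 1/69*158)) = 1/(14558 + (1 - 158/69)) = 1/(14558 - 89/69) = 1/(1004413/69) = 69/1004413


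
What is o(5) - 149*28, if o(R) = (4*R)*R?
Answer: -4072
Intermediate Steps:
o(R) = 4*R**2
o(5) - 149*28 = 4*5**2 - 149*28 = 4*25 - 4172 = 100 - 4172 = -4072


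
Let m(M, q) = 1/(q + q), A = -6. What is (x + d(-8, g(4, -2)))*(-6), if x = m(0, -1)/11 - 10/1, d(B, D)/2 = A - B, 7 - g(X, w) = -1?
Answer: 399/11 ≈ 36.273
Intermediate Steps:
m(M, q) = 1/(2*q)
g(X, w) = 8 (g(X, w) = 7 - 1*(-1) = 7 + 1 = 8)
d(B, D) = -12 - 2*B (d(B, D) = 2*(-6 - B) = -12 - 2*B)
x = -221/22 (x = ((½)/(-1))/11 - 10/1 = ((½)*(-1))*(1/11) - 10*1 = -½*1/11 - 10 = -1/22 - 10 = -221/22 ≈ -10.045)
(x + d(-8, g(4, -2)))*(-6) = (-221/22 + (-12 - 2*(-8)))*(-6) = (-221/22 + (-12 + 16))*(-6) = (-221/22 + 4)*(-6) = -133/22*(-6) = 399/11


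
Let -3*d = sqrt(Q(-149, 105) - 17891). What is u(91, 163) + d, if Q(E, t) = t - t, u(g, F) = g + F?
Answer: 254 - I*sqrt(17891)/3 ≈ 254.0 - 44.586*I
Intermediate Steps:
u(g, F) = F + g
Q(E, t) = 0
d = -I*sqrt(17891)/3 (d = -sqrt(0 - 17891)/3 = -I*sqrt(17891)/3 ≈ -44.586*I)
u(91, 163) + d = (163 + 91) - I*sqrt(17891)/3 = 254 - I*sqrt(17891)/3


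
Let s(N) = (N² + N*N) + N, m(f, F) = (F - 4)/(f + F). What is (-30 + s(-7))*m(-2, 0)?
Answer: 122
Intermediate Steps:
m(f, F) = (-4 + F)/(F + f)
s(N) = N + 2*N² (s(N) = (N² + N²) + N = 2*N² + N = N + 2*N²)
(-30 + s(-7))*m(-2, 0) = (-30 - 7*(1 + 2*(-7)))*((-4 + 0)/(0 - 2)) = (-30 - 7*(1 - 14))*(-4/(-2)) = (-30 - 7*(-13))*(-½*(-4)) = (-30 + 91)*2 = 61*2 = 122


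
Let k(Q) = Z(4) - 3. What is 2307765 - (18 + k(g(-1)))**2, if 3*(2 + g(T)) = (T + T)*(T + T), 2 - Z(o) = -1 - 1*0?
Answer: 2307441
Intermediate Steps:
Z(o) = 3 (Z(o) = 2 - (-1 - 1*0) = 2 - (-1 + 0) = 2 - 1*(-1) = 2 + 1 = 3)
g(T) = -2 + 4*T**2/3 (g(T) = -2 + ((T + T)*(T + T))/3 = -2 + ((2*T)*(2*T))/3 = -2 + (4*T**2)/3 = -2 + 4*T**2/3)
k(Q) = 0 (k(Q) = 3 - 3 = 0)
2307765 - (18 + k(g(-1)))**2 = 2307765 - (18 + 0)**2 = 2307765 - 1*18**2 = 2307765 - 1*324 = 2307765 - 324 = 2307441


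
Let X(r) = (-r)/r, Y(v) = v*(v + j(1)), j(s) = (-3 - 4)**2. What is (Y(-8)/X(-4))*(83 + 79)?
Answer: 53136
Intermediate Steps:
j(s) = 49 (j(s) = (-7)**2 = 49)
Y(v) = v*(49 + v) (Y(v) = v*(v + 49) = v*(49 + v))
X(r) = -1
(Y(-8)/X(-4))*(83 + 79) = (-8*(49 - 8)/(-1))*(83 + 79) = (-8*41*(-1))*162 = -328*(-1)*162 = 328*162 = 53136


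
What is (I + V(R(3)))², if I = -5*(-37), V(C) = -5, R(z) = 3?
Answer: 32400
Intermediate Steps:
I = 185
(I + V(R(3)))² = (185 - 5)² = 180² = 32400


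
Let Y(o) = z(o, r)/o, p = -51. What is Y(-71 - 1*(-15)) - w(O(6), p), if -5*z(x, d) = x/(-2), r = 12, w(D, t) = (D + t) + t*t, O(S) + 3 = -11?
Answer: -25359/10 ≈ -2535.9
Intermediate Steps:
O(S) = -14 (O(S) = -3 - 11 = -14)
w(D, t) = D + t + t² (w(D, t) = (D + t) + t² = D + t + t²)
z(x, d) = x/10 (z(x, d) = -x/(5*(-2)) = -x*(-1)/(5*2) = -(-1)*x/10 = x/10)
Y(o) = ⅒ (Y(o) = (o/10)/o = ⅒)
Y(-71 - 1*(-15)) - w(O(6), p) = ⅒ - (-14 - 51 + (-51)²) = ⅒ - (-14 - 51 + 2601) = ⅒ - 1*2536 = ⅒ - 2536 = -25359/10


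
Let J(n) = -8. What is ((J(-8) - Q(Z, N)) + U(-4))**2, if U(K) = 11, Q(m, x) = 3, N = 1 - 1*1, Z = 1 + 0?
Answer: 0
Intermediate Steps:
Z = 1
N = 0 (N = 1 - 1 = 0)
((J(-8) - Q(Z, N)) + U(-4))**2 = ((-8 - 1*3) + 11)**2 = ((-8 - 3) + 11)**2 = (-11 + 11)**2 = 0**2 = 0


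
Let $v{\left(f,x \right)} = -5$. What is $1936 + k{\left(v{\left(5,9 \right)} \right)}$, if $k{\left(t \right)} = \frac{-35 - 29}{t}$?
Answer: $\frac{9744}{5} \approx 1948.8$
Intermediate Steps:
$k{\left(t \right)} = - \frac{64}{t}$ ($k{\left(t \right)} = \frac{-35 - 29}{t} = - \frac{64}{t}$)
$1936 + k{\left(v{\left(5,9 \right)} \right)} = 1936 - \frac{64}{-5} = 1936 - - \frac{64}{5} = 1936 + \frac{64}{5} = \frac{9744}{5}$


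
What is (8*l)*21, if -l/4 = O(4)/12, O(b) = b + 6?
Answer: -560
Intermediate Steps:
O(b) = 6 + b
l = -10/3 (l = -4*(6 + 4)/12 = -40/12 = -4*⅚ = -10/3 ≈ -3.3333)
(8*l)*21 = (8*(-10/3))*21 = -80/3*21 = -560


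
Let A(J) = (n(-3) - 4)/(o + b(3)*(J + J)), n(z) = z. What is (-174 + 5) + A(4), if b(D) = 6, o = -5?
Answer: -7274/43 ≈ -169.16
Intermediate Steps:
A(J) = -7/(-5 + 12*J) (A(J) = (-3 - 4)/(-5 + 6*(J + J)) = -7/(-5 + 6*(2*J)) = -7/(-5 + 12*J))
(-174 + 5) + A(4) = (-174 + 5) - 7/(-5 + 12*4) = -169 - 7/(-5 + 48) = -169 - 7/43 = -7274/43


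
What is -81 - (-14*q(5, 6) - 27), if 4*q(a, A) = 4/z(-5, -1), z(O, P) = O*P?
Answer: -256/5 ≈ -51.200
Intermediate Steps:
q(a, A) = ⅕ (q(a, A) = (4/((-5*(-1))))/4 = (4/5)/4 = (4*(⅕))/4 = (¼)*(⅘) = ⅕)
-81 - (-14*q(5, 6) - 27) = -81 - (-14*⅕ - 27) = -81 - (-14/5 - 27) = -81 - 1*(-149/5) = -81 + 149/5 = -256/5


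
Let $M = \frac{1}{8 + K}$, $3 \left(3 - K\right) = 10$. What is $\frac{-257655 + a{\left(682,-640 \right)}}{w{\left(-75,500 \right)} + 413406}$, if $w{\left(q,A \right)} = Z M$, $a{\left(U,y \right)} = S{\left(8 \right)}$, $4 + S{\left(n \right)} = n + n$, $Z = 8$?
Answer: $- \frac{1975263}{3169454} \approx -0.62322$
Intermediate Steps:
$K = - \frac{1}{3}$ ($K = 3 - \frac{10}{3} = - \frac{1}{3} \approx -0.33333$)
$M = \frac{3}{23}$ ($M = \frac{1}{8 - \frac{1}{3}} = \frac{1}{\frac{23}{3}} = \frac{3}{23} \approx 0.13043$)
$S{\left(n \right)} = -4 + 2 n$ ($S{\left(n \right)} = -4 + \left(n + n\right) = -4 + 2 n$)
$a{\left(U,y \right)} = 12$ ($a{\left(U,y \right)} = -4 + 2 \cdot 8 = -4 + 16 = 12$)
$w{\left(q,A \right)} = \frac{24}{23}$ ($w{\left(q,A \right)} = 8 \cdot \frac{3}{23} = \frac{24}{23}$)
$\frac{-257655 + a{\left(682,-640 \right)}}{w{\left(-75,500 \right)} + 413406} = \frac{-257655 + 12}{\frac{24}{23} + 413406} = - \frac{257643}{\frac{9508362}{23}} = \left(-257643\right) \frac{23}{9508362} = - \frac{1975263}{3169454}$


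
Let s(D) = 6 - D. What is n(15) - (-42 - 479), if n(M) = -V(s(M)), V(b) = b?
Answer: 530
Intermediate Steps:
n(M) = -6 + M (n(M) = -(6 - M) = -6 + M)
n(15) - (-42 - 479) = (-6 + 15) - (-42 - 479) = 9 - 1*(-521) = 9 + 521 = 530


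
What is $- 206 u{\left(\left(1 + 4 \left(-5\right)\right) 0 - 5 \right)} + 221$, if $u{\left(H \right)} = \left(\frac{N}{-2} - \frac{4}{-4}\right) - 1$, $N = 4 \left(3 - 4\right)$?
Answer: $-191$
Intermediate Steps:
$N = -4$ ($N = 4 \left(-1\right) = -4$)
$u{\left(H \right)} = 2$ ($u{\left(H \right)} = \left(- \frac{4}{-2} - \frac{4}{-4}\right) - 1 = \left(\left(-4\right) \left(- \frac{1}{2}\right) - -1\right) - 1 = \left(2 + 1\right) - 1 = 3 - 1 = 2$)
$- 206 u{\left(\left(1 + 4 \left(-5\right)\right) 0 - 5 \right)} + 221 = \left(-206\right) 2 + 221 = -412 + 221 = -191$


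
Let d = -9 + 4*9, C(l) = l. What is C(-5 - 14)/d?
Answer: -19/27 ≈ -0.70370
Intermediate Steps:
d = 27 (d = -9 + 36 = 27)
C(-5 - 14)/d = (-5 - 14)/27 = -19*1/27 = -19/27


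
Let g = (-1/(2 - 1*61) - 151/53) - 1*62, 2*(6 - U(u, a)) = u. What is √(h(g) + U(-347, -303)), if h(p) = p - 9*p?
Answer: √27306671342/6254 ≈ 26.423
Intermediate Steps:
U(u, a) = 6 - u/2
g = -202730/3127 (g = (-1/(2 - 61) - 151*1/53) - 62 = (-1/(-59) - 151/53) - 62 = (-1*(-1/59) - 151/53) - 62 = (1/59 - 151/53) - 62 = -8856/3127 - 62 = -202730/3127 ≈ -64.832)
h(p) = -8*p
√(h(g) + U(-347, -303)) = √(-8*(-202730/3127) + (6 - ½*(-347))) = √(1621840/3127 + (6 + 347/2)) = √(1621840/3127 + 359/2) = √(4366273/6254) = √27306671342/6254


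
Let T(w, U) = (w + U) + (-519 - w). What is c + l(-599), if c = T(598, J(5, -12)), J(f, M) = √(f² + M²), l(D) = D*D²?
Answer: -214922305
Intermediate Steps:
l(D) = D³
J(f, M) = √(M² + f²)
T(w, U) = -519 + U (T(w, U) = (U + w) + (-519 - w) = -519 + U)
c = -506 (c = -519 + √((-12)² + 5²) = -519 + √(144 + 25) = -519 + √169 = -519 + 13 = -506)
c + l(-599) = -506 + (-599)³ = -506 - 214921799 = -214922305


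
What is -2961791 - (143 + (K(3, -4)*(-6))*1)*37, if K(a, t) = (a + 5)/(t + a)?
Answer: -2968858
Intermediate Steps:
K(a, t) = (5 + a)/(a + t)
-2961791 - (143 + (K(3, -4)*(-6))*1)*37 = -2961791 - (143 + (((5 + 3)/(3 - 4))*(-6))*1)*37 = -2961791 - (143 + ((8/(-1))*(-6))*1)*37 = -2961791 - (143 + (-1*8*(-6))*1)*37 = -2961791 - (143 - 8*(-6)*1)*37 = -2961791 - (143 + 48*1)*37 = -2961791 - (143 + 48)*37 = -2961791 - 191*37 = -2961791 - 1*7067 = -2961791 - 7067 = -2968858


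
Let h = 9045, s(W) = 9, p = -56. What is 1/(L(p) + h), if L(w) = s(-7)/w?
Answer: 56/506511 ≈ 0.00011056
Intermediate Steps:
L(w) = 9/w
1/(L(p) + h) = 1/(9/(-56) + 9045) = 1/(9*(-1/56) + 9045) = 1/(-9/56 + 9045) = 1/(506511/56) = 56/506511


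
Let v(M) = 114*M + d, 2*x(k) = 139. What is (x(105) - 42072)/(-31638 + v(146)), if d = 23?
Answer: 84005/29942 ≈ 2.8056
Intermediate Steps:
x(k) = 139/2 (x(k) = (½)*139 = 139/2)
v(M) = 23 + 114*M (v(M) = 114*M + 23 = 23 + 114*M)
(x(105) - 42072)/(-31638 + v(146)) = (139/2 - 42072)/(-31638 + (23 + 114*146)) = -84005/(2*(-31638 + (23 + 16644))) = -84005/(2*(-31638 + 16667)) = -84005/2/(-14971) = -84005/2*(-1/14971) = 84005/29942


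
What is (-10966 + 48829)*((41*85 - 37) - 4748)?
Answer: -49221900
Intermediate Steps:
(-10966 + 48829)*((41*85 - 37) - 4748) = 37863*((3485 - 37) - 4748) = 37863*(3448 - 4748) = 37863*(-1300) = -49221900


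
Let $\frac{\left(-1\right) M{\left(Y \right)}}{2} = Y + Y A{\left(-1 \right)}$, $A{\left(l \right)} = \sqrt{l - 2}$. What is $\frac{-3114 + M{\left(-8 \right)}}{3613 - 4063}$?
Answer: $\frac{1549}{225} - \frac{8 i \sqrt{3}}{225} \approx 6.8844 - 0.061584 i$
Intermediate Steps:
$A{\left(l \right)} = \sqrt{-2 + l}$
$M{\left(Y \right)} = - 2 Y - 2 i Y \sqrt{3}$ ($M{\left(Y \right)} = - 2 \left(Y + Y \sqrt{-2 - 1}\right) = - 2 \left(Y + Y \sqrt{-3}\right) = - 2 \left(Y + Y i \sqrt{3}\right) = - 2 \left(Y + i Y \sqrt{3}\right) = - 2 Y - 2 i Y \sqrt{3}$)
$\frac{-3114 + M{\left(-8 \right)}}{3613 - 4063} = \frac{-3114 - - 16 \left(1 + i \sqrt{3}\right)}{3613 - 4063} = \frac{-3114 + \left(16 + 16 i \sqrt{3}\right)}{-450} = \left(-3098 + 16 i \sqrt{3}\right) \left(- \frac{1}{450}\right) = \frac{1549}{225} - \frac{8 i \sqrt{3}}{225}$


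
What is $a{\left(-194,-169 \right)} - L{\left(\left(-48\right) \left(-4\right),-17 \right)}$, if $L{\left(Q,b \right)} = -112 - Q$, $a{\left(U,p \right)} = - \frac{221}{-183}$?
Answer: $\frac{55853}{183} \approx 305.21$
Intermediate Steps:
$a{\left(U,p \right)} = \frac{221}{183}$ ($a{\left(U,p \right)} = \left(-221\right) \left(- \frac{1}{183}\right) = \frac{221}{183}$)
$a{\left(-194,-169 \right)} - L{\left(\left(-48\right) \left(-4\right),-17 \right)} = \frac{221}{183} - \left(-112 - \left(-48\right) \left(-4\right)\right) = \frac{221}{183} - \left(-112 - 192\right) = \frac{221}{183} - -304 = \frac{221}{183} + 304 = \frac{55853}{183}$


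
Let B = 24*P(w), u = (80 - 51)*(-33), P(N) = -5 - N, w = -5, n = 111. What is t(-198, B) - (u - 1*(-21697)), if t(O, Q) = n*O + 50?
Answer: -42668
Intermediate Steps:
u = -957 (u = 29*(-33) = -957)
B = 0 (B = 24*(-5 - 1*(-5)) = 24*(-5 + 5) = 24*0 = 0)
t(O, Q) = 50 + 111*O (t(O, Q) = 111*O + 50 = 50 + 111*O)
t(-198, B) - (u - 1*(-21697)) = (50 + 111*(-198)) - (-957 - 1*(-21697)) = (50 - 21978) - (-957 + 21697) = -21928 - 1*20740 = -21928 - 20740 = -42668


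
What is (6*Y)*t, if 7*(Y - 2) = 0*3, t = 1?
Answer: 12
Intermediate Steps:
Y = 2 (Y = 2 + (0*3)/7 = 2 + (1/7)*0 = 2 + 0 = 2)
(6*Y)*t = (6*2)*1 = 12*1 = 12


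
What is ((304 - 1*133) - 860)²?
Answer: 474721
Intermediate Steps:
((304 - 1*133) - 860)² = ((304 - 133) - 860)² = (171 - 860)² = (-689)² = 474721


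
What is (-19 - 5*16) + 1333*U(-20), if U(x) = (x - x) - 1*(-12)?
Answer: 15897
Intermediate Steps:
U(x) = 12 (U(x) = 0 + 12 = 12)
(-19 - 5*16) + 1333*U(-20) = (-19 - 5*16) + 1333*12 = (-19 - 80) + 15996 = -99 + 15996 = 15897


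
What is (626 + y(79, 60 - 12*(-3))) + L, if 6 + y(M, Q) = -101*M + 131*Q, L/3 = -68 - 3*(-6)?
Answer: 5067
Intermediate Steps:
L = -150 (L = 3*(-68 - 3*(-6)) = 3*(-68 + 18) = 3*(-50) = -150)
y(M, Q) = -6 - 101*M + 131*Q (y(M, Q) = -6 + (-101*M + 131*Q) = -6 - 101*M + 131*Q)
(626 + y(79, 60 - 12*(-3))) + L = (626 + (-6 - 101*79 + 131*(60 - 12*(-3)))) - 150 = (626 + (-6 - 7979 + 131*(60 - 1*(-36)))) - 150 = (626 + (-6 - 7979 + 131*(60 + 36))) - 150 = (626 + (-6 - 7979 + 131*96)) - 150 = (626 + (-6 - 7979 + 12576)) - 150 = (626 + 4591) - 150 = 5217 - 150 = 5067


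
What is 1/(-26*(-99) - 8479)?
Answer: -1/5905 ≈ -0.00016935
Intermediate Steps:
1/(-26*(-99) - 8479) = 1/(2574 - 8479) = 1/(-5905) = -1/5905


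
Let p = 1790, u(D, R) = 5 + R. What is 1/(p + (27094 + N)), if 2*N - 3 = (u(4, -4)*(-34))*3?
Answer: 2/57669 ≈ 3.4681e-5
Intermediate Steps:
N = -99/2 (N = 3/2 + (((5 - 4)*(-34))*3)/2 = 3/2 + ((1*(-34))*3)/2 = 3/2 + (-34*3)/2 = 3/2 + (½)*(-102) = 3/2 - 51 = -99/2 ≈ -49.500)
1/(p + (27094 + N)) = 1/(1790 + (27094 - 99/2)) = 1/(1790 + 54089/2) = 1/(57669/2) = 2/57669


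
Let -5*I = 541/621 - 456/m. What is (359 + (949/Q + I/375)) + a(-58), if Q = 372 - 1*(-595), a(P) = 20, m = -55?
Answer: 23530912726973/61927284375 ≈ 379.98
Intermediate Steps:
I = -312931/170775 (I = -(541/621 - 456/(-55))/5 = -(541*(1/621) - 456*(-1/55))/5 = -(541/621 + 456/55)/5 = -⅕*312931/34155 = -312931/170775 ≈ -1.8324)
Q = 967 (Q = 372 + 595 = 967)
(359 + (949/Q + I/375)) + a(-58) = (359 + (949/967 - 312931/170775/375)) + 20 = (359 + (949*(1/967) - 312931/170775*1/375)) + 20 = (359 + (949/967 - 312931/64040625)) + 20 = (359 + 60471948848/61927284375) + 20 = 22292367039473/61927284375 + 20 = 23530912726973/61927284375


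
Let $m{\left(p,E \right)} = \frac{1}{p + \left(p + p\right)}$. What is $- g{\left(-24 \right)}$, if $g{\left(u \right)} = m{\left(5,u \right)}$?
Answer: $- \frac{1}{15} \approx -0.066667$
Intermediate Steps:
$m{\left(p,E \right)} = \frac{1}{3 p}$ ($m{\left(p,E \right)} = \frac{1}{p + 2 p} = \frac{1}{3 p}$)
$g{\left(u \right)} = \frac{1}{15}$ ($g{\left(u \right)} = \frac{1}{3 \cdot 5} = \frac{1}{3} \cdot \frac{1}{5} = \frac{1}{15}$)
$- g{\left(-24 \right)} = \left(-1\right) \frac{1}{15} = - \frac{1}{15}$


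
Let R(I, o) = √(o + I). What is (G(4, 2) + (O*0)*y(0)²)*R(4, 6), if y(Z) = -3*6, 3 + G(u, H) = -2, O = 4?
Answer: -5*√10 ≈ -15.811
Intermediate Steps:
R(I, o) = √(I + o)
G(u, H) = -5 (G(u, H) = -3 - 2 = -5)
y(Z) = -18
(G(4, 2) + (O*0)*y(0)²)*R(4, 6) = (-5 + (4*0)*(-18)²)*√(4 + 6) = (-5 + 0*324)*√10 = (-5 + 0)*√10 = -5*√10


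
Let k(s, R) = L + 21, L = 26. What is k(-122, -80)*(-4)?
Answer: -188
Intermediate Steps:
k(s, R) = 47 (k(s, R) = 26 + 21 = 47)
k(-122, -80)*(-4) = 47*(-4) = -188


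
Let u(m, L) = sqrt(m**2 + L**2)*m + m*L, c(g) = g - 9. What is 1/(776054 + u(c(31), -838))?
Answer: 378809/286822456786 - 11*sqrt(175682)/143411228393 ≈ 1.2886e-6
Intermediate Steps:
c(g) = -9 + g
u(m, L) = L*m + m*sqrt(L**2 + m**2) (u(m, L) = sqrt(L**2 + m**2)*m + L*m = m*sqrt(L**2 + m**2) + L*m = L*m + m*sqrt(L**2 + m**2))
1/(776054 + u(c(31), -838)) = 1/(776054 + (-9 + 31)*(-838 + sqrt((-838)**2 + (-9 + 31)**2))) = 1/(776054 + 22*(-838 + sqrt(702244 + 22**2))) = 1/(776054 + 22*(-838 + sqrt(702244 + 484))) = 1/(776054 + 22*(-838 + sqrt(702728))) = 1/(776054 + 22*(-838 + 2*sqrt(175682))) = 1/(776054 + (-18436 + 44*sqrt(175682))) = 1/(757618 + 44*sqrt(175682))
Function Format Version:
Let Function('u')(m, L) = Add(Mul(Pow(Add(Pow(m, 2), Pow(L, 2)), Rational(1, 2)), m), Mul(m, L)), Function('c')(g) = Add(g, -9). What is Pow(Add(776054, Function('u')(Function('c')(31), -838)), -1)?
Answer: Add(Rational(378809, 286822456786), Mul(Rational(-11, 143411228393), Pow(175682, Rational(1, 2)))) ≈ 1.2886e-6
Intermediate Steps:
Function('c')(g) = Add(-9, g)
Function('u')(m, L) = Add(Mul(L, m), Mul(m, Pow(Add(Pow(L, 2), Pow(m, 2)), Rational(1, 2)))) (Function('u')(m, L) = Add(Mul(Pow(Add(Pow(L, 2), Pow(m, 2)), Rational(1, 2)), m), Mul(L, m)) = Add(Mul(m, Pow(Add(Pow(L, 2), Pow(m, 2)), Rational(1, 2))), Mul(L, m)) = Add(Mul(L, m), Mul(m, Pow(Add(Pow(L, 2), Pow(m, 2)), Rational(1, 2)))))
Pow(Add(776054, Function('u')(Function('c')(31), -838)), -1) = Pow(Add(776054, Mul(Add(-9, 31), Add(-838, Pow(Add(Pow(-838, 2), Pow(Add(-9, 31), 2)), Rational(1, 2))))), -1) = Pow(Add(776054, Mul(22, Add(-838, Pow(Add(702244, Pow(22, 2)), Rational(1, 2))))), -1) = Pow(Add(776054, Mul(22, Add(-838, Pow(Add(702244, 484), Rational(1, 2))))), -1) = Pow(Add(776054, Mul(22, Add(-838, Pow(702728, Rational(1, 2))))), -1) = Pow(Add(776054, Mul(22, Add(-838, Mul(2, Pow(175682, Rational(1, 2)))))), -1) = Pow(Add(776054, Add(-18436, Mul(44, Pow(175682, Rational(1, 2))))), -1) = Pow(Add(757618, Mul(44, Pow(175682, Rational(1, 2)))), -1)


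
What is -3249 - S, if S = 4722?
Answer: -7971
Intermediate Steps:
-3249 - S = -3249 - 1*4722 = -3249 - 4722 = -7971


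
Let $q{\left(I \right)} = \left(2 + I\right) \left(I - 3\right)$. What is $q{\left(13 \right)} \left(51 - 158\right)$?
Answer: $-16050$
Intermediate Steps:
$q{\left(I \right)} = \left(-3 + I\right) \left(2 + I\right)$ ($q{\left(I \right)} = \left(2 + I\right) \left(-3 + I\right) = \left(-3 + I\right) \left(2 + I\right)$)
$q{\left(13 \right)} \left(51 - 158\right) = \left(-6 + 13^{2} - 13\right) \left(51 - 158\right) = \left(-6 + 169 - 13\right) \left(-107\right) = 150 \left(-107\right) = -16050$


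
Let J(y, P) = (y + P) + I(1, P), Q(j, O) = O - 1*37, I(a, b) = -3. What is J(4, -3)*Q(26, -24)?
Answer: 122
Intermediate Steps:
Q(j, O) = -37 + O (Q(j, O) = O - 37 = -37 + O)
J(y, P) = -3 + P + y (J(y, P) = (y + P) - 3 = (P + y) - 3 = -3 + P + y)
J(4, -3)*Q(26, -24) = (-3 - 3 + 4)*(-37 - 24) = -2*(-61) = 122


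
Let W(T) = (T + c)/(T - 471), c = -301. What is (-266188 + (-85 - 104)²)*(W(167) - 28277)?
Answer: 990555693279/152 ≈ 6.5168e+9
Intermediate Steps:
W(T) = (-301 + T)/(-471 + T) (W(T) = (T - 301)/(T - 471) = (-301 + T)/(-471 + T))
(-266188 + (-85 - 104)²)*(W(167) - 28277) = (-266188 + (-85 - 104)²)*((-301 + 167)/(-471 + 167) - 28277) = (-266188 + (-189)²)*(-134/(-304) - 28277) = (-266188 + 35721)*(-1/304*(-134) - 28277) = -230467*(67/152 - 28277) = -230467*(-4298037/152) = 990555693279/152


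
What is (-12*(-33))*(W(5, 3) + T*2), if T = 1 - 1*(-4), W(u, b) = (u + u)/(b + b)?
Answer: 4620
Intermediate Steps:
W(u, b) = u/b (W(u, b) = (2*u)/((2*b)) = (2*u)*(1/(2*b)) = u/b)
T = 5 (T = 1 + 4 = 5)
(-12*(-33))*(W(5, 3) + T*2) = (-12*(-33))*(5/3 + 5*2) = 396*(5*(1/3) + 10) = 396*(5/3 + 10) = 396*(35/3) = 4620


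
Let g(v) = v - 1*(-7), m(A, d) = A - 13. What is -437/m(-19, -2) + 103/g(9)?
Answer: 643/32 ≈ 20.094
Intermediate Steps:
m(A, d) = -13 + A
g(v) = 7 + v (g(v) = v + 7 = 7 + v)
-437/m(-19, -2) + 103/g(9) = -437/(-13 - 19) + 103/(7 + 9) = -437/(-32) + 103/16 = -437*(-1/32) + 103*(1/16) = 437/32 + 103/16 = 643/32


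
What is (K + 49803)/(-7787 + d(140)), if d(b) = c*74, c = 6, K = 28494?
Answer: -78297/7343 ≈ -10.663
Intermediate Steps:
d(b) = 444 (d(b) = 6*74 = 444)
(K + 49803)/(-7787 + d(140)) = (28494 + 49803)/(-7787 + 444) = 78297/(-7343) = 78297*(-1/7343) = -78297/7343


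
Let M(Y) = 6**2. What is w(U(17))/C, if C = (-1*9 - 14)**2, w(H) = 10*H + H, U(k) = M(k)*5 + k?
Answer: 2167/529 ≈ 4.0964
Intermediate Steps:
M(Y) = 36
U(k) = 180 + k (U(k) = 36*5 + k = 180 + k)
w(H) = 11*H
C = 529 (C = (-9 - 14)**2 = (-23)**2 = 529)
w(U(17))/C = (11*(180 + 17))/529 = (11*197)*(1/529) = 2167*(1/529) = 2167/529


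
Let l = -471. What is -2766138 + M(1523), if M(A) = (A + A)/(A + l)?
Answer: -1454987065/526 ≈ -2.7661e+6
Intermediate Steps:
M(A) = 2*A/(-471 + A) (M(A) = (A + A)/(A - 471) = (2*A)/(-471 + A) = 2*A/(-471 + A))
-2766138 + M(1523) = -2766138 + 2*1523/(-471 + 1523) = -2766138 + 2*1523/1052 = -2766138 + 2*1523*(1/1052) = -2766138 + 1523/526 = -1454987065/526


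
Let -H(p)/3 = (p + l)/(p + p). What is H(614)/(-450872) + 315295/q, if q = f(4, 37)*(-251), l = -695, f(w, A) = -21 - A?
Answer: 87284818196563/4030169869664 ≈ 21.658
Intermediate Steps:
H(p) = -3*(-695 + p)/(2*p) (H(p) = -3*(p - 695)/(p + p) = -3*(-695 + p)/(2*p))
q = 14558 (q = (-21 - 1*37)*(-251) = (-21 - 37)*(-251) = -58*(-251) = 14558)
H(614)/(-450872) + 315295/q = ((3/2)*(695 - 1*614)/614)/(-450872) + 315295/14558 = ((3/2)*(1/614)*(695 - 614))*(-1/450872) + 315295*(1/14558) = ((3/2)*(1/614)*81)*(-1/450872) + 315295/14558 = (243/1228)*(-1/450872) + 315295/14558 = -243/553670816 + 315295/14558 = 87284818196563/4030169869664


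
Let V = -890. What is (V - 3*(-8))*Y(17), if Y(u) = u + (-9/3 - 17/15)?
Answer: -167138/15 ≈ -11143.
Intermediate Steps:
Y(u) = -62/15 + u (Y(u) = u + (-9*1/3 - 17*1/15) = u + (-3 - 17/15) = u - 62/15 = -62/15 + u)
(V - 3*(-8))*Y(17) = (-890 - 3*(-8))*(-62/15 + 17) = (-890 + 24)*(193/15) = -866*193/15 = -167138/15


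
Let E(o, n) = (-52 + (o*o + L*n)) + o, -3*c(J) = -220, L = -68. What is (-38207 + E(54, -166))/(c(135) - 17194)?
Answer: 72003/51362 ≈ 1.4019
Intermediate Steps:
c(J) = 220/3 (c(J) = -1/3*(-220) = 220/3)
E(o, n) = -52 + o + o**2 - 68*n (E(o, n) = (-52 + (o*o - 68*n)) + o = (-52 + (o**2 - 68*n)) + o = (-52 + o**2 - 68*n) + o = -52 + o + o**2 - 68*n)
(-38207 + E(54, -166))/(c(135) - 17194) = (-38207 + (-52 + 54 + 54**2 - 68*(-166)))/(220/3 - 17194) = (-38207 + (-52 + 54 + 2916 + 11288))/(-51362/3) = (-38207 + 14206)*(-3/51362) = -24001*(-3/51362) = 72003/51362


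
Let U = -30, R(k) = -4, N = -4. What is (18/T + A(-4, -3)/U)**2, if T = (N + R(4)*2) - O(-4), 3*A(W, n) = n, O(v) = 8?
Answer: 169/225 ≈ 0.75111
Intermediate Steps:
A(W, n) = n/3
T = -20 (T = (-4 - 4*2) - 1*8 = (-4 - 8) - 8 = -12 - 8 = -20)
(18/T + A(-4, -3)/U)**2 = (18/(-20) + ((1/3)*(-3))/(-30))**2 = (18*(-1/20) - 1*(-1/30))**2 = (-9/10 + 1/30)**2 = (-13/15)**2 = 169/225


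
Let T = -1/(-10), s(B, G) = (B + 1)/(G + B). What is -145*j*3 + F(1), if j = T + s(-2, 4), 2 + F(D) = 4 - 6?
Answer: 170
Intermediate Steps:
F(D) = -4 (F(D) = -2 + (4 - 6) = -2 - 2 = -4)
s(B, G) = (1 + B)/(B + G)
T = 1/10 (T = -1*(-1/10) = 1/10 ≈ 0.10000)
j = -2/5 (j = 1/10 + (1 - 2)/(-2 + 4) = 1/10 - 1/2 = -2/5 ≈ -0.40000)
-145*j*3 + F(1) = -(-58)*3 - 4 = -145*(-6/5) - 4 = 174 - 4 = 170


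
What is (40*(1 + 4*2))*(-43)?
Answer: -15480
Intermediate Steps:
(40*(1 + 4*2))*(-43) = (40*(1 + 8))*(-43) = (40*9)*(-43) = 360*(-43) = -15480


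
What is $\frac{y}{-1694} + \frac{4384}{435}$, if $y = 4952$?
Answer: $\frac{2636188}{368445} \approx 7.1549$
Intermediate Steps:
$\frac{y}{-1694} + \frac{4384}{435} = \frac{4952}{-1694} + \frac{4384}{435} = 4952 \left(- \frac{1}{1694}\right) + 4384 \cdot \frac{1}{435} = - \frac{2476}{847} + \frac{4384}{435} = \frac{2636188}{368445}$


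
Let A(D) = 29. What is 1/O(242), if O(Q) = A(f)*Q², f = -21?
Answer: 1/1698356 ≈ 5.8881e-7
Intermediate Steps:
O(Q) = 29*Q²
1/O(242) = 1/(29*242²) = 1/(29*58564) = 1/1698356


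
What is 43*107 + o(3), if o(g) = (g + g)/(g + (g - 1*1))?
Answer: 23011/5 ≈ 4602.2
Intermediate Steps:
o(g) = 2*g/(-1 + 2*g) (o(g) = (2*g)/(g + (g - 1)) = (2*g)/(g + (-1 + g)) = (2*g)/(-1 + 2*g) = 2*g/(-1 + 2*g))
43*107 + o(3) = 43*107 + 2*3/(-1 + 2*3) = 4601 + 2*3/(-1 + 6) = 4601 + 2*3/5 = 4601 + 2*3*(1/5) = 4601 + 6/5 = 23011/5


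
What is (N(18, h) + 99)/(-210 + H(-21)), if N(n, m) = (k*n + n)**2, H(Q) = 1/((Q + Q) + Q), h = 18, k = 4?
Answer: -516537/13231 ≈ -39.040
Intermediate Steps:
H(Q) = 1/(3*Q) (H(Q) = 1/(2*Q + Q) = 1/(3*Q))
N(n, m) = 25*n**2 (N(n, m) = (4*n + n)**2 = (5*n)**2 = 25*n**2)
(N(18, h) + 99)/(-210 + H(-21)) = (25*18**2 + 99)/(-210 + (1/3)/(-21)) = (25*324 + 99)/(-210 + (1/3)*(-1/21)) = (8100 + 99)/(-210 - 1/63) = 8199/(-13231/63) = 8199*(-63/13231) = -516537/13231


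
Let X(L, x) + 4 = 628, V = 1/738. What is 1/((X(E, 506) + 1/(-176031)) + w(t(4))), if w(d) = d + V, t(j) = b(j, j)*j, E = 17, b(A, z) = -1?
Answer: 14434542/8949435517 ≈ 0.0016129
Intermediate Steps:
V = 1/738 ≈ 0.0013550
X(L, x) = 624 (X(L, x) = -4 + 628 = 624)
t(j) = -j
w(d) = 1/738 + d (w(d) = d + 1/738 = 1/738 + d)
1/((X(E, 506) + 1/(-176031)) + w(t(4))) = 1/((624 + 1/(-176031)) + (1/738 - 1*4)) = 1/((624 - 1/176031) + (1/738 - 4)) = 1/(109843343/176031 - 2951/738) = 1/(8949435517/14434542) = 14434542/8949435517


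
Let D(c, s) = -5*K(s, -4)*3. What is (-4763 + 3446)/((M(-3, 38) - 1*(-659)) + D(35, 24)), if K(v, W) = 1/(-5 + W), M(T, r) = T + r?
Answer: -3951/2087 ≈ -1.8931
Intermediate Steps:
D(c, s) = 5/3 (D(c, s) = -5/(-5 - 4)*3 = -5/(-9)*3 = -5*(-⅑)*3 = (5/9)*3 = 5/3)
(-4763 + 3446)/((M(-3, 38) - 1*(-659)) + D(35, 24)) = (-4763 + 3446)/(((-3 + 38) - 1*(-659)) + 5/3) = -1317/((35 + 659) + 5/3) = -1317/(694 + 5/3) = -1317/2087/3 = -1317*3/2087 = -3951/2087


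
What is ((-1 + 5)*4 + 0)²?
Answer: 256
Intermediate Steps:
((-1 + 5)*4 + 0)² = (4*4 + 0)² = (16 + 0)² = 16² = 256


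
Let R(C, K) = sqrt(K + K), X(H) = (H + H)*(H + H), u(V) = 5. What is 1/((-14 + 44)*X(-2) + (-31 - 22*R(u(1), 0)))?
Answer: 1/449 ≈ 0.0022272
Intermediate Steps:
X(H) = 4*H**2 (X(H) = (2*H)*(2*H) = 4*H**2)
R(C, K) = sqrt(2)*sqrt(K) (R(C, K) = sqrt(2*K) = sqrt(2)*sqrt(K))
1/((-14 + 44)*X(-2) + (-31 - 22*R(u(1), 0))) = 1/((-14 + 44)*(4*(-2)**2) + (-31 - 22*sqrt(2)*sqrt(0))) = 1/(30*(4*4) + (-31 - 22*sqrt(2)*0)) = 1/(30*16 + (-31 - 22*0)) = 1/(480 + (-31 + 0)) = 1/(480 - 31) = 1/449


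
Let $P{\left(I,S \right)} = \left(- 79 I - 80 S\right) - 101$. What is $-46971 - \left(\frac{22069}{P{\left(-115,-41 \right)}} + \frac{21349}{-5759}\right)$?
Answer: $- \frac{3317350720331}{70628376} \approx -46969.0$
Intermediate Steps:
$P{\left(I,S \right)} = -101 - 80 S - 79 I$ ($P{\left(I,S \right)} = \left(- 80 S - 79 I\right) - 101 = -101 - 80 S - 79 I$)
$-46971 - \left(\frac{22069}{P{\left(-115,-41 \right)}} + \frac{21349}{-5759}\right) = -46971 - \left(\frac{22069}{-101 - -3280 - -9085} + \frac{21349}{-5759}\right) = -46971 - \left(\frac{22069}{-101 + 3280 + 9085} + 21349 \left(- \frac{1}{5759}\right)\right) = -46971 - \left(\frac{22069}{12264} - \frac{21349}{5759}\right) = -46971 - - \frac{134728765}{70628376} = -46971 + \frac{134728765}{70628376} = - \frac{3317350720331}{70628376}$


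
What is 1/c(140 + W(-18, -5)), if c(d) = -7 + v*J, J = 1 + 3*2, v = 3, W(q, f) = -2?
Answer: 1/14 ≈ 0.071429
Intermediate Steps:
J = 7 (J = 1 + 6 = 7)
c(d) = 14 (c(d) = -7 + 3*7 = -7 + 21 = 14)
1/c(140 + W(-18, -5)) = 1/14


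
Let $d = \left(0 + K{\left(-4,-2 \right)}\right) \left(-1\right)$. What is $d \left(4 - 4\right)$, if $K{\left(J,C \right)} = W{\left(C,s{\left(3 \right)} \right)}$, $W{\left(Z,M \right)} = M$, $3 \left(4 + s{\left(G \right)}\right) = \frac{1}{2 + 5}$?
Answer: $0$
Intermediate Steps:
$s{\left(G \right)} = - \frac{83}{21}$ ($s{\left(G \right)} = -4 + \frac{1}{3 \left(2 + 5\right)} = -4 + \frac{1}{3 \cdot 7} = -4 + \frac{1}{3} \cdot \frac{1}{7} = -4 + \frac{1}{21} = - \frac{83}{21}$)
$K{\left(J,C \right)} = - \frac{83}{21}$
$d = \frac{83}{21}$ ($d = \left(0 - \frac{83}{21}\right) \left(-1\right) = \left(- \frac{83}{21}\right) \left(-1\right) = \frac{83}{21} \approx 3.9524$)
$d \left(4 - 4\right) = \frac{83 \left(4 - 4\right)}{21} = \frac{83}{21} \cdot 0 = 0$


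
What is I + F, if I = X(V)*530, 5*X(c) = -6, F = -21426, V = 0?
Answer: -22062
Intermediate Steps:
X(c) = -6/5 (X(c) = (1/5)*(-6) = -6/5)
I = -636 (I = -6/5*530 = -636)
I + F = -636 - 21426 = -22062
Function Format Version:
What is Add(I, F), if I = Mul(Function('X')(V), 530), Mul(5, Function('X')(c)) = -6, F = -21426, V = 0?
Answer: -22062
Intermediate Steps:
Function('X')(c) = Rational(-6, 5) (Function('X')(c) = Mul(Rational(1, 5), -6) = Rational(-6, 5))
I = -636 (I = Mul(Rational(-6, 5), 530) = -636)
Add(I, F) = Add(-636, -21426) = -22062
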